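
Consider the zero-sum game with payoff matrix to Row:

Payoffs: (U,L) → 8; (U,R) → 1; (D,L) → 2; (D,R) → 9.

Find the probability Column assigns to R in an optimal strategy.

Row minima: U → 1, D → 2; maximin = 2.
Column maxima: L → 8, R → 9; minimax = 8.
2 ≠ 8, so there is no saddle point; optimal play is mixed.
Let Row play U with probability p. Expected payoff against L: 8p + 2(1−p) = 6p + 2; against R: 1p + 9(1−p) = −8p + 9.
Setting these equal: 6p + 2 = −8p + 9 ⇒ 14p = 7 ⇒ p = 1/2, and the value is (6)·(1/2) + 2 = 5.
For Column: with q = P(L), equating U's and D's payoffs gives 7q + 1 = −7q + 9 ⇒ q = 4/7.

3/7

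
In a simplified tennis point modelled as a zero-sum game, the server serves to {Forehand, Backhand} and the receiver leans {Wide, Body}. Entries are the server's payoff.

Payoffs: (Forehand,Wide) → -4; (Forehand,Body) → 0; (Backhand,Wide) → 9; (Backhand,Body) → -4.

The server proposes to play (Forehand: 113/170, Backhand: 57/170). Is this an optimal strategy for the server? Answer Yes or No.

No

Against Wide this mix gives (113/170)·(-4) + (57/170)·9 = 61/170.
Against Body this mix gives (113/170)·0 + (57/170)·(-4) = -114/85.
The receiver will play Body, holding the server to -114/85. Shifting weight toward the row that does better against Body would raise this floor (the equalizing mix achieves -16/17 against both Body and Wide), so the proposed strategy is not optimal.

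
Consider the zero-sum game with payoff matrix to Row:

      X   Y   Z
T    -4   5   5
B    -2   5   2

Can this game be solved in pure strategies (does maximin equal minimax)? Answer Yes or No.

Yes

Row minima: T → -4, B → -2; maximin = -2.
Column maxima: X → -2, Y → 5, Z → 5; minimax = -2.
maximin = minimax = -2, so a saddle point exists.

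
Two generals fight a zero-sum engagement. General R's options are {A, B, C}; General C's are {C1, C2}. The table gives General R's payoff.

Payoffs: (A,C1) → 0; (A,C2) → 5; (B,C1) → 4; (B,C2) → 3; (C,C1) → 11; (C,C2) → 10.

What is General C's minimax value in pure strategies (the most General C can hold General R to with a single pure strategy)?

10

Column maxima: C1 → 11, C2 → 10.
The smallest of these is 10.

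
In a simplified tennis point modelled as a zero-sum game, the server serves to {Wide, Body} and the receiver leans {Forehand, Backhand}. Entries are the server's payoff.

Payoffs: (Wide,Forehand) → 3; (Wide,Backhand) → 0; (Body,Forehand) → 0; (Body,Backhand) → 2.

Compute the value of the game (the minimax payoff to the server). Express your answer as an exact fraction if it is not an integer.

6/5

Row minima: Wide → 0, Body → 0; maximin = 0.
Column maxima: Forehand → 3, Backhand → 2; minimax = 2.
0 ≠ 2, so there is no saddle point; optimal play is mixed.
Let the server play Wide with probability p. Expected payoff against Forehand: 3p + 0(1−p) = 3p; against Backhand: 0p + 2(1−p) = −2p + 2.
Setting these equal: 3p = −2p + 2 ⇒ 5p = 2 ⇒ p = 2/5, and the value is (3)·(2/5) = 6/5.
For the receiver: with q = P(Forehand), equating Wide's and Body's payoffs gives 3q = −2q + 2 ⇒ q = 2/5.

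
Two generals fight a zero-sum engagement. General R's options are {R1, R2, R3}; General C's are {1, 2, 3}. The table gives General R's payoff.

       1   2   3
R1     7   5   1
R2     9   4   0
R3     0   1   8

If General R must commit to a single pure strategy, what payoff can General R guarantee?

1

Row minima: R1 → 1, R2 → 0, R3 → 0.
The best of these is 1.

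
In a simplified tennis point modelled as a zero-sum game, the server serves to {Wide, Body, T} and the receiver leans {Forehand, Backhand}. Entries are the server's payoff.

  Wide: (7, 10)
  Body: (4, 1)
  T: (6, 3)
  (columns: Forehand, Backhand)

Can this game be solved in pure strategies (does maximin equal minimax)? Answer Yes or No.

Row minima: Wide → 7, Body → 1, T → 3; maximin = 7.
Column maxima: Forehand → 7, Backhand → 10; minimax = 7.
maximin = minimax = 7, so a saddle point exists.

Yes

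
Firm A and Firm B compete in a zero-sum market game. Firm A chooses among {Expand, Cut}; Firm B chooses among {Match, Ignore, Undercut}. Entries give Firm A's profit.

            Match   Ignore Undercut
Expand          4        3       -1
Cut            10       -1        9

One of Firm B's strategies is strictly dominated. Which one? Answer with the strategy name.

Match

Ignore holds Firm A's payoff strictly below Match in every row: 3 < 4, -1 < 10.
So Match is strictly dominated for Firm B.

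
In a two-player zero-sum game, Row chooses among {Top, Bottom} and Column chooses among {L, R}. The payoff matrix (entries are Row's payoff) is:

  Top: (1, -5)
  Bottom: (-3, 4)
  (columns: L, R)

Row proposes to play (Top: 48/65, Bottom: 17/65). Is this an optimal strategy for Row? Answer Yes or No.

No

Against L this mix gives (48/65)·1 + (17/65)·(-3) = -3/65.
Against R this mix gives (48/65)·(-5) + (17/65)·4 = -172/65.
Column will play R, holding Row to -172/65. Shifting weight toward the row that does better against R would raise this floor (the equalizing mix achieves -11/13 against both R and L), so the proposed strategy is not optimal.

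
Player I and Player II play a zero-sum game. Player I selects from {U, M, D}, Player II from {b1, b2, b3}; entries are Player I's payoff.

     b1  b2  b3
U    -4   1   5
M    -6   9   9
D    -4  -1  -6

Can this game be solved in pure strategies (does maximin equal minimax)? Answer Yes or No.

Yes

Row minima: U → -4, M → -6, D → -6; maximin = -4.
Column maxima: b1 → -4, b2 → 9, b3 → 9; minimax = -4.
maximin = minimax = -4, so a saddle point exists.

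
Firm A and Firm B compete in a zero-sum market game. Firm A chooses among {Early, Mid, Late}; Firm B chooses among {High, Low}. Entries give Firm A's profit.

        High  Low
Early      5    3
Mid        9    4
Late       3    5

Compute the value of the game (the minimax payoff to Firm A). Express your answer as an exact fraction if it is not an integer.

33/7

Row minima: Early → 3, Mid → 4, Late → 3; maximin = 4.
Column maxima: High → 9, Low → 5; minimax = 5.
4 ≠ 5, so there is no saddle point; optimal play is mixed.
Early is strictly dominated by Mid, so Firm A never plays it.
On the remaining 2×2 (Mid, Late vs High, Low):
Let Firm A play Mid with probability p. Expected payoff against High: 9p + 3(1−p) = 6p + 3; against Low: 4p + 5(1−p) = −p + 5.
Setting these equal: 6p + 3 = −p + 5 ⇒ 7p = 2 ⇒ p = 2/7, and the value is (6)·(2/7) + 3 = 33/7.
For Firm B: with q = P(High), equating Mid's and Late's payoffs gives 5q + 4 = −2q + 5 ⇒ q = 1/7.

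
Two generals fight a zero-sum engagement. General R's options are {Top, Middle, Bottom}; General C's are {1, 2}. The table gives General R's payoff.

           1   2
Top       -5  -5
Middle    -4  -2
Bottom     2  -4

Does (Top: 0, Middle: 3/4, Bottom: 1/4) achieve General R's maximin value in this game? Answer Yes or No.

Yes

Against 1 this mix gives (3/4)·(-4) + (1/4)·2 = -5/2.
Against 2 this mix gives (3/4)·(-2) + (1/4)·(-4) = -5/2.
All of General C's active replies (1, 2) yield -5/2, and no column does worse for General R. The mix makes General C indifferent and guarantees -5/2, so it is optimal.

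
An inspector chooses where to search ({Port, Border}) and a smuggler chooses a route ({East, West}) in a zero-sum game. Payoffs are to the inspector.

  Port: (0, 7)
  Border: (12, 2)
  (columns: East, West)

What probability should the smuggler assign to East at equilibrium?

5/17

Row minima: Port → 0, Border → 2; maximin = 2.
Column maxima: East → 12, West → 7; minimax = 7.
2 ≠ 7, so there is no saddle point; optimal play is mixed.
Let the inspector play Port with probability p. Expected payoff against East: 0p + 12(1−p) = −12p + 12; against West: 7p + 2(1−p) = 5p + 2.
Setting these equal: −12p + 12 = 5p + 2 ⇒ −17p = -10 ⇒ p = 10/17, and the value is (-12)·(10/17) + 12 = 84/17.
For the smuggler: with q = P(East), equating Port's and Border's payoffs gives −7q + 7 = 10q + 2 ⇒ q = 5/17.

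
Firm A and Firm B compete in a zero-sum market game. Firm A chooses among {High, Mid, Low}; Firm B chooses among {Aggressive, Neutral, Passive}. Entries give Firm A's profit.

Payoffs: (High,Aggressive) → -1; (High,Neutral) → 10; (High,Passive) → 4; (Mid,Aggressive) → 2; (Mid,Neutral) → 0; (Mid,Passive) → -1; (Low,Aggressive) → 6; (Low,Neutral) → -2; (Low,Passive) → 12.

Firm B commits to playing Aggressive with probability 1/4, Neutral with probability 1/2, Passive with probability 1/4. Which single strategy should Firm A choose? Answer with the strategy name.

Expected payoff of High: (1/4)·(-1) + (1/2)·10 + (1/4)·4 = 23/4.
Expected payoff of Mid: (1/4)·2 + (1/2)·0 + (1/4)·(-1) = 1/4.
Expected payoff of Low: (1/4)·6 + (1/2)·(-2) + (1/4)·12 = 7/2.
The largest is 23/4, so Firm A's best response is High.

High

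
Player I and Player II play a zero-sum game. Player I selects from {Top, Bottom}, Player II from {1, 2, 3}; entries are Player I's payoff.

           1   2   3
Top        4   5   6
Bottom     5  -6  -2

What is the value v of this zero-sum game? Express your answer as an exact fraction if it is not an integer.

Row minima: Top → 4, Bottom → -6; maximin = 4.
Column maxima: 1 → 5, 2 → 5, 3 → 6; minimax = 5.
4 ≠ 5, so there is no saddle point; optimal play is mixed.
3 is strictly dominated by 2 (it gives Player I strictly more in every row), so Player II never plays it.
On the remaining 2×2 (Top, Bottom vs 1, 2):
Let Player I play Top with probability p. Expected payoff against 1: 4p + 5(1−p) = −p + 5; against 2: 5p + (-6)(1−p) = 11p − 6.
Setting these equal: −p + 5 = 11p − 6 ⇒ −12p = -11 ⇒ p = 11/12, and the value is (-1)·(11/12) + 5 = 49/12.
For Player II: with q = P(1), equating Top's and Bottom's payoffs gives −q + 5 = 11q − 6 ⇒ q = 11/12.

49/12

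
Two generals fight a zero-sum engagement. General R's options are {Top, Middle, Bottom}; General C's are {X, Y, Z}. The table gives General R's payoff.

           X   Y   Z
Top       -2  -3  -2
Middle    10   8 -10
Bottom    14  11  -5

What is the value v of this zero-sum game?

Row minima: Top → -3, Middle → -10, Bottom → -5; maximin = -3.
Column maxima: X → 14, Y → 11, Z → -2; minimax = -2.
-3 ≠ -2, so there is no saddle point; optimal play is mixed.
Middle is strictly dominated by Bottom, so General R never plays it.
X is strictly dominated by Y (it gives General R strictly more in every row), so General C never plays it.
On the remaining 2×2 (Top, Bottom vs Y, Z):
Let General R play Top with probability p. Expected payoff against Y: (-3)p + 11(1−p) = −14p + 11; against Z: (-2)p + (-5)(1−p) = 3p − 5.
Setting these equal: −14p + 11 = 3p − 5 ⇒ −17p = -16 ⇒ p = 16/17, and the value is (-14)·(16/17) + 11 = -37/17.
For General C: with q = P(Y), equating Top's and Bottom's payoffs gives −q − 2 = 16q − 5 ⇒ q = 3/17.

-37/17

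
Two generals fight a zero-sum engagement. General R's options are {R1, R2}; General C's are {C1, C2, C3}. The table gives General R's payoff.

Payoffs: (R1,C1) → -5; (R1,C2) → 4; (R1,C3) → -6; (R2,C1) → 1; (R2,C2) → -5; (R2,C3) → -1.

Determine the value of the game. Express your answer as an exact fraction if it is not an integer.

Row minima: R1 → -6, R2 → -5; maximin = -5.
Column maxima: C1 → 1, C2 → 4, C3 → -1; minimax = -1.
-5 ≠ -1, so there is no saddle point; optimal play is mixed.
C1 is strictly dominated by C3 (it gives General R strictly more in every row), so General C never plays it.
On the remaining 2×2 (R1, R2 vs C2, C3):
Let General R play R1 with probability p. Expected payoff against C2: 4p + (-5)(1−p) = 9p − 5; against C3: (-6)p + (-1)(1−p) = −5p − 1.
Setting these equal: 9p − 5 = −5p − 1 ⇒ 14p = 4 ⇒ p = 2/7, and the value is (9)·(2/7) − 5 = -17/7.
For General C: with q = P(C2), equating R1's and R2's payoffs gives 10q − 6 = −4q − 1 ⇒ q = 5/14.

-17/7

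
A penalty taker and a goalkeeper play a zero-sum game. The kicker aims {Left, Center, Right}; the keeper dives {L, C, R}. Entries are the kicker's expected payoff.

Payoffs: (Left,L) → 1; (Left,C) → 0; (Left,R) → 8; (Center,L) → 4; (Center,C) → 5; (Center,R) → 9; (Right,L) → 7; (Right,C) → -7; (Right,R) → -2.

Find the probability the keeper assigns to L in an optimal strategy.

Row minima: Left → 0, Center → 4, Right → -7; maximin = 4.
Column maxima: L → 7, C → 5, R → 9; minimax = 5.
4 ≠ 5, so there is no saddle point; optimal play is mixed.
Left is strictly dominated by Center, so the kicker never plays it.
R is strictly dominated by C (it gives the kicker strictly more in every row), so the keeper never plays it.
On the remaining 2×2 (Center, Right vs L, C):
Let the kicker play Center with probability p. Expected payoff against L: 4p + 7(1−p) = −3p + 7; against C: 5p + (-7)(1−p) = 12p − 7.
Setting these equal: −3p + 7 = 12p − 7 ⇒ −15p = -14 ⇒ p = 14/15, and the value is (-3)·(14/15) + 7 = 21/5.
For the keeper: with q = P(L), equating Center's and Right's payoffs gives −q + 5 = 14q − 7 ⇒ q = 4/5.

4/5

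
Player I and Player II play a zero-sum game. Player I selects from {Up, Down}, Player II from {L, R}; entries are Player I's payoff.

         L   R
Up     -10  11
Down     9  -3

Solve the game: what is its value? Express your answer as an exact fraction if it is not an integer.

Row minima: Up → -10, Down → -3; maximin = -3.
Column maxima: L → 9, R → 11; minimax = 9.
-3 ≠ 9, so there is no saddle point; optimal play is mixed.
Let Player I play Up with probability p. Expected payoff against L: (-10)p + 9(1−p) = −19p + 9; against R: 11p + (-3)(1−p) = 14p − 3.
Setting these equal: −19p + 9 = 14p − 3 ⇒ −33p = -12 ⇒ p = 4/11, and the value is (-19)·(4/11) + 9 = 23/11.
For Player II: with q = P(L), equating Up's and Down's payoffs gives −21q + 11 = 12q − 3 ⇒ q = 14/33.

23/11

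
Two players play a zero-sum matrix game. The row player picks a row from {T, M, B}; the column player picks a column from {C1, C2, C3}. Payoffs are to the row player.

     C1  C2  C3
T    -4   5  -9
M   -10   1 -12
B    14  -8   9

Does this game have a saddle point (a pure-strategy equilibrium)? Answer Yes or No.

Row minima: T → -9, M → -12, B → -8; maximin = -8.
Column maxima: C1 → 14, C2 → 5, C3 → 9; minimax = 5.
-8 ≠ 5, so no pure-strategy equilibrium exists.

No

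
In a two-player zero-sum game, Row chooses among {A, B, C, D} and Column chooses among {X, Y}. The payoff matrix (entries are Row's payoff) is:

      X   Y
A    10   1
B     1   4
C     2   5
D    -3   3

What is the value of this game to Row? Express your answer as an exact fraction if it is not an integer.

4

Row minima: A → 1, B → 1, C → 2, D → -3; maximin = 2.
Column maxima: X → 10, Y → 5; minimax = 5.
2 ≠ 5, so there is no saddle point; optimal play is mixed.
B is strictly dominated by C, so Row never plays it.
D is strictly dominated by C, so Row never plays it.
On the remaining 2×2 (A, C vs X, Y):
Let Row play A with probability p. Expected payoff against X: 10p + 2(1−p) = 8p + 2; against Y: 1p + 5(1−p) = −4p + 5.
Setting these equal: 8p + 2 = −4p + 5 ⇒ 12p = 3 ⇒ p = 1/4, and the value is (8)·(1/4) + 2 = 4.
For Column: with q = P(X), equating A's and C's payoffs gives 9q + 1 = −3q + 5 ⇒ q = 1/3.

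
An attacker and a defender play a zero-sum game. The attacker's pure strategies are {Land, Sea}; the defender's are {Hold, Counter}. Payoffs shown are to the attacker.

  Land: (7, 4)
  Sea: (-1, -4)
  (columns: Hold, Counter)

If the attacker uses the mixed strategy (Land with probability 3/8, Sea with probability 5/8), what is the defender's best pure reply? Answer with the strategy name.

If the defender plays Hold, the attacker's expected payoff is (3/8)·7 + (5/8)·(-1) = 2.
If the defender plays Counter, the attacker's expected payoff is (3/8)·4 + (5/8)·(-4) = -1.
The defender minimizes the attacker's payoff; the smallest is -1, so the best response is Counter.

Counter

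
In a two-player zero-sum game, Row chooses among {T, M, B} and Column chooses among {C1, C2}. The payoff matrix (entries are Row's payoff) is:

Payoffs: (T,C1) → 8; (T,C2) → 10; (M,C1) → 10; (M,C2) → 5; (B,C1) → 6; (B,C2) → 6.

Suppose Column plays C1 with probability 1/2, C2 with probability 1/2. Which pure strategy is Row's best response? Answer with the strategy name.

Expected payoff of T: (1/2)·8 + (1/2)·10 = 9.
Expected payoff of M: (1/2)·10 + (1/2)·5 = 15/2.
Expected payoff of B: (1/2)·6 + (1/2)·6 = 6.
The largest is 9, so Row's best response is T.

T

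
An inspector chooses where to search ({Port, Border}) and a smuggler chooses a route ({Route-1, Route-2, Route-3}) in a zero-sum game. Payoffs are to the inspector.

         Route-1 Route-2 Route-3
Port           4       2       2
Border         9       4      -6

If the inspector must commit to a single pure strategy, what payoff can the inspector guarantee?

2

Row minima: Port → 2, Border → -6.
The best of these is 2.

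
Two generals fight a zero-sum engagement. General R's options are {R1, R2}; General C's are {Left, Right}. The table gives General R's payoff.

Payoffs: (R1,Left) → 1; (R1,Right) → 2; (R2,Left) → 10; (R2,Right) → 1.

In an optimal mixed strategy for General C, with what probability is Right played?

9/10

Row minima: R1 → 1, R2 → 1; maximin = 1.
Column maxima: Left → 10, Right → 2; minimax = 2.
1 ≠ 2, so there is no saddle point; optimal play is mixed.
Let General R play R1 with probability p. Expected payoff against Left: 1p + 10(1−p) = −9p + 10; against Right: 2p + 1(1−p) = p + 1.
Setting these equal: −9p + 10 = p + 1 ⇒ −10p = -9 ⇒ p = 9/10, and the value is (-9)·(9/10) + 10 = 19/10.
For General C: with q = P(Left), equating R1's and R2's payoffs gives −q + 2 = 9q + 1 ⇒ q = 1/10.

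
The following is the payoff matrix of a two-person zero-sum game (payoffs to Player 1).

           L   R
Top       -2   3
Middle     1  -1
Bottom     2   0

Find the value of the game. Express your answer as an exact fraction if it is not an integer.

Row minima: Top → -2, Middle → -1, Bottom → 0; maximin = 0.
Column maxima: L → 2, R → 3; minimax = 2.
0 ≠ 2, so there is no saddle point; optimal play is mixed.
Middle is strictly dominated by Bottom, so Player 1 never plays it.
On the remaining 2×2 (Top, Bottom vs L, R):
Let Player 1 play Top with probability p. Expected payoff against L: (-2)p + 2(1−p) = −4p + 2; against R: 3p + 0(1−p) = 3p.
Setting these equal: −4p + 2 = 3p ⇒ −7p = -2 ⇒ p = 2/7, and the value is (-4)·(2/7) + 2 = 6/7.
For Player 2: with q = P(L), equating Top's and Bottom's payoffs gives −5q + 3 = 2q ⇒ q = 3/7.

6/7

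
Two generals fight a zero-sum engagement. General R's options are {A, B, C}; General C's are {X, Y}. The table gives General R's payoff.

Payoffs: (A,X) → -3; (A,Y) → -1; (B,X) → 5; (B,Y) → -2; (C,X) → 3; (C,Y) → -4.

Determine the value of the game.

Row minima: A → -3, B → -2, C → -4; maximin = -2.
Column maxima: X → 5, Y → -1; minimax = -1.
-2 ≠ -1, so there is no saddle point; optimal play is mixed.
C is strictly dominated by B, so General R never plays it.
On the remaining 2×2 (A, B vs X, Y):
Let General R play A with probability p. Expected payoff against X: (-3)p + 5(1−p) = −8p + 5; against Y: (-1)p + (-2)(1−p) = p − 2.
Setting these equal: −8p + 5 = p − 2 ⇒ −9p = -7 ⇒ p = 7/9, and the value is (-8)·(7/9) + 5 = -11/9.
For General C: with q = P(X), equating A's and B's payoffs gives −2q − 1 = 7q − 2 ⇒ q = 1/9.

-11/9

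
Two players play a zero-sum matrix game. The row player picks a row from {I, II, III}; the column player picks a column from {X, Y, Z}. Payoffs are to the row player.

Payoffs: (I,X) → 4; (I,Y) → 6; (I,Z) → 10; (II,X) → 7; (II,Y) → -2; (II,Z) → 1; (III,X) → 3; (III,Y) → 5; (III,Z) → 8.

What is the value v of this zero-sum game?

Row minima: I → 4, II → -2, III → 3; maximin = 4.
Column maxima: X → 7, Y → 6, Z → 10; minimax = 6.
4 ≠ 6, so there is no saddle point; optimal play is mixed.
III is strictly dominated by I, so the row player never plays it.
Z is strictly dominated by Y (it gives the row player strictly more in every row), so the column player never plays it.
On the remaining 2×2 (I, II vs X, Y):
Let the row player play I with probability p. Expected payoff against X: 4p + 7(1−p) = −3p + 7; against Y: 6p + (-2)(1−p) = 8p − 2.
Setting these equal: −3p + 7 = 8p − 2 ⇒ −11p = -9 ⇒ p = 9/11, and the value is (-3)·(9/11) + 7 = 50/11.
For the column player: with q = P(X), equating I's and II's payoffs gives −2q + 6 = 9q − 2 ⇒ q = 8/11.

50/11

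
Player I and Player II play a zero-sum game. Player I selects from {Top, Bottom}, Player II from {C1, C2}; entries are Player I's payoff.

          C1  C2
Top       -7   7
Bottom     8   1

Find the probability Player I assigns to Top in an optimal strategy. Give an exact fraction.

Row minima: Top → -7, Bottom → 1; maximin = 1.
Column maxima: C1 → 8, C2 → 7; minimax = 7.
1 ≠ 7, so there is no saddle point; optimal play is mixed.
Let Player I play Top with probability p. Expected payoff against C1: (-7)p + 8(1−p) = −15p + 8; against C2: 7p + 1(1−p) = 6p + 1.
Setting these equal: −15p + 8 = 6p + 1 ⇒ −21p = -7 ⇒ p = 1/3, and the value is (-15)·(1/3) + 8 = 3.
For Player II: with q = P(C1), equating Top's and Bottom's payoffs gives −14q + 7 = 7q + 1 ⇒ q = 2/7.

1/3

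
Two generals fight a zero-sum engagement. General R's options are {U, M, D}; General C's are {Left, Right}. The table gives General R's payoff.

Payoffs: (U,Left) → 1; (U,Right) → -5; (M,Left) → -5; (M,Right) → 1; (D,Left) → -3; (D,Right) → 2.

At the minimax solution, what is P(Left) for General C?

Row minima: U → -5, M → -5, D → -3; maximin = -3.
Column maxima: Left → 1, Right → 2; minimax = 1.
-3 ≠ 1, so there is no saddle point; optimal play is mixed.
M is strictly dominated by D, so General R never plays it.
On the remaining 2×2 (U, D vs Left, Right):
Let General R play U with probability p. Expected payoff against Left: 1p + (-3)(1−p) = 4p − 3; against Right: (-5)p + 2(1−p) = −7p + 2.
Setting these equal: 4p − 3 = −7p + 2 ⇒ 11p = 5 ⇒ p = 5/11, and the value is (4)·(5/11) − 3 = -13/11.
For General C: with q = P(Left), equating U's and D's payoffs gives 6q − 5 = −5q + 2 ⇒ q = 7/11.

7/11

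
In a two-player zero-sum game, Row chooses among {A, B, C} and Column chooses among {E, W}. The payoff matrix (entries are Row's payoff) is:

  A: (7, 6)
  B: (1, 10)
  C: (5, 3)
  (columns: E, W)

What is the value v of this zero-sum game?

Row minima: A → 6, B → 1, C → 3; maximin = 6.
Column maxima: E → 7, W → 10; minimax = 7.
6 ≠ 7, so there is no saddle point; optimal play is mixed.
C is strictly dominated by A, so Row never plays it.
On the remaining 2×2 (A, B vs E, W):
Let Row play A with probability p. Expected payoff against E: 7p + 1(1−p) = 6p + 1; against W: 6p + 10(1−p) = −4p + 10.
Setting these equal: 6p + 1 = −4p + 10 ⇒ 10p = 9 ⇒ p = 9/10, and the value is (6)·(9/10) + 1 = 32/5.
For Column: with q = P(E), equating A's and B's payoffs gives q + 6 = −9q + 10 ⇒ q = 2/5.

32/5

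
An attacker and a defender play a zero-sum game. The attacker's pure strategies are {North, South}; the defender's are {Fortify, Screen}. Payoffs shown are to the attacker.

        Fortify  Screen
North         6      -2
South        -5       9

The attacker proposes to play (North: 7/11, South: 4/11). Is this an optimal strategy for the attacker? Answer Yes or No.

Against Fortify this mix gives (7/11)·6 + (4/11)·(-5) = 2.
Against Screen this mix gives (7/11)·(-2) + (4/11)·9 = 2.
All of the defender's active replies (Fortify, Screen) yield 2, and no column does worse for the attacker. The mix makes the defender indifferent and guarantees 2, so it is optimal.

Yes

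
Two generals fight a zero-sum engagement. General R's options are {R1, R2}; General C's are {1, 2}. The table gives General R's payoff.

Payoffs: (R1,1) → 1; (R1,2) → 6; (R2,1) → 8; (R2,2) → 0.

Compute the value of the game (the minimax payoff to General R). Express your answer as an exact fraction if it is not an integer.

Row minima: R1 → 1, R2 → 0; maximin = 1.
Column maxima: 1 → 8, 2 → 6; minimax = 6.
1 ≠ 6, so there is no saddle point; optimal play is mixed.
Let General R play R1 with probability p. Expected payoff against 1: 1p + 8(1−p) = −7p + 8; against 2: 6p + 0(1−p) = 6p.
Setting these equal: −7p + 8 = 6p ⇒ −13p = -8 ⇒ p = 8/13, and the value is (-7)·(8/13) + 8 = 48/13.
For General C: with q = P(1), equating R1's and R2's payoffs gives −5q + 6 = 8q ⇒ q = 6/13.

48/13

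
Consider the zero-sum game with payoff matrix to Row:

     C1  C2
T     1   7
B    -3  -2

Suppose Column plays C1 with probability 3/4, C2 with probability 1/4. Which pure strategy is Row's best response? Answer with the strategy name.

Expected payoff of T: (3/4)·1 + (1/4)·7 = 5/2.
Expected payoff of B: (3/4)·(-3) + (1/4)·(-2) = -11/4.
The largest is 5/2, so Row's best response is T.

T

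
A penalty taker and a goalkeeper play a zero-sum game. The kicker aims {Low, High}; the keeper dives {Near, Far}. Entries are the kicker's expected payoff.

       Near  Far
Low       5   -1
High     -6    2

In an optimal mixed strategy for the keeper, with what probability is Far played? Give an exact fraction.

Row minima: Low → -1, High → -6; maximin = -1.
Column maxima: Near → 5, Far → 2; minimax = 2.
-1 ≠ 2, so there is no saddle point; optimal play is mixed.
Let the kicker play Low with probability p. Expected payoff against Near: 5p + (-6)(1−p) = 11p − 6; against Far: (-1)p + 2(1−p) = −3p + 2.
Setting these equal: 11p − 6 = −3p + 2 ⇒ 14p = 8 ⇒ p = 4/7, and the value is (11)·(4/7) − 6 = 2/7.
For the keeper: with q = P(Near), equating Low's and High's payoffs gives 6q − 1 = −8q + 2 ⇒ q = 3/14.

11/14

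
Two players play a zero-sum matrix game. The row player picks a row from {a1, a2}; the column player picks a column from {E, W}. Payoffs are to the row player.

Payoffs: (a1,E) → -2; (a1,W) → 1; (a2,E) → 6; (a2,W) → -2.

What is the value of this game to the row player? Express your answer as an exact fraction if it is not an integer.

Row minima: a1 → -2, a2 → -2; maximin = -2.
Column maxima: E → 6, W → 1; minimax = 1.
-2 ≠ 1, so there is no saddle point; optimal play is mixed.
Let the row player play a1 with probability p. Expected payoff against E: (-2)p + 6(1−p) = −8p + 6; against W: 1p + (-2)(1−p) = 3p − 2.
Setting these equal: −8p + 6 = 3p − 2 ⇒ −11p = -8 ⇒ p = 8/11, and the value is (-8)·(8/11) + 6 = 2/11.
For the column player: with q = P(E), equating a1's and a2's payoffs gives −3q + 1 = 8q − 2 ⇒ q = 3/11.

2/11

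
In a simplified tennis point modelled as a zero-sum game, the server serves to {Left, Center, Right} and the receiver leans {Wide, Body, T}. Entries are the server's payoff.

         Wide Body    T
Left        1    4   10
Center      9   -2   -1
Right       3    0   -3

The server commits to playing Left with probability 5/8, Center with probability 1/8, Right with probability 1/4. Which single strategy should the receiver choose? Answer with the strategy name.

If the receiver plays Wide, the server's expected payoff is (5/8)·1 + (1/8)·9 + (1/4)·3 = 5/2.
If the receiver plays Body, the server's expected payoff is (5/8)·4 + (1/8)·(-2) + (1/4)·0 = 9/4.
If the receiver plays T, the server's expected payoff is (5/8)·10 + (1/8)·(-1) + (1/4)·(-3) = 43/8.
The receiver minimizes the server's payoff; the smallest is 9/4, so the best response is Body.

Body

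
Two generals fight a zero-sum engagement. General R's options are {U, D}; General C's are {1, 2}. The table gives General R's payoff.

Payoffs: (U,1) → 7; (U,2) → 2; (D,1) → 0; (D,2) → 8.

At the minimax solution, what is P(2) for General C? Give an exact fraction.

Row minima: U → 2, D → 0; maximin = 2.
Column maxima: 1 → 7, 2 → 8; minimax = 7.
2 ≠ 7, so there is no saddle point; optimal play is mixed.
Let General R play U with probability p. Expected payoff against 1: 7p + 0(1−p) = 7p; against 2: 2p + 8(1−p) = −6p + 8.
Setting these equal: 7p = −6p + 8 ⇒ 13p = 8 ⇒ p = 8/13, and the value is (7)·(8/13) = 56/13.
For General C: with q = P(1), equating U's and D's payoffs gives 5q + 2 = −8q + 8 ⇒ q = 6/13.

7/13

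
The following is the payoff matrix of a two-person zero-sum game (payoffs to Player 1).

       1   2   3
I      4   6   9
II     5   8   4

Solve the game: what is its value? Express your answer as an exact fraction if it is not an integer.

29/6

Row minima: I → 4, II → 4; maximin = 4.
Column maxima: 1 → 5, 2 → 8, 3 → 9; minimax = 5.
4 ≠ 5, so there is no saddle point; optimal play is mixed.
2 is strictly dominated by 1 (it gives Player 1 strictly more in every row), so Player 2 never plays it.
On the remaining 2×2 (I, II vs 1, 3):
Let Player 1 play I with probability p. Expected payoff against 1: 4p + 5(1−p) = −p + 5; against 3: 9p + 4(1−p) = 5p + 4.
Setting these equal: −p + 5 = 5p + 4 ⇒ −6p = -1 ⇒ p = 1/6, and the value is (-1)·(1/6) + 5 = 29/6.
For Player 2: with q = P(1), equating I's and II's payoffs gives −5q + 9 = q + 4 ⇒ q = 5/6.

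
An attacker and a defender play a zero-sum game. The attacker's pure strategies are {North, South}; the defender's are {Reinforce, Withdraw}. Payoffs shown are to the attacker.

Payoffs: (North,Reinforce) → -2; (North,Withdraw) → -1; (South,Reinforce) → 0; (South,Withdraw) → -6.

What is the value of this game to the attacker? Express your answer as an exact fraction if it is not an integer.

Row minima: North → -2, South → -6; maximin = -2.
Column maxima: Reinforce → 0, Withdraw → -1; minimax = -1.
-2 ≠ -1, so there is no saddle point; optimal play is mixed.
Let the attacker play North with probability p. Expected payoff against Reinforce: (-2)p + 0(1−p) = −2p; against Withdraw: (-1)p + (-6)(1−p) = 5p − 6.
Setting these equal: −2p = 5p − 6 ⇒ −7p = -6 ⇒ p = 6/7, and the value is (-2)·(6/7) = -12/7.
For the defender: with q = P(Reinforce), equating North's and South's payoffs gives −q − 1 = 6q − 6 ⇒ q = 5/7.

-12/7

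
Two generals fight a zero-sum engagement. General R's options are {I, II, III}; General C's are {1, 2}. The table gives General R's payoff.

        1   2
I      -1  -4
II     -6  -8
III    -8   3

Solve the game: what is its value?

-5/2

Row minima: I → -4, II → -8, III → -8; maximin = -4.
Column maxima: 1 → -1, 2 → 3; minimax = -1.
-4 ≠ -1, so there is no saddle point; optimal play is mixed.
II is strictly dominated by I, so General R never plays it.
On the remaining 2×2 (I, III vs 1, 2):
Let General R play I with probability p. Expected payoff against 1: (-1)p + (-8)(1−p) = 7p − 8; against 2: (-4)p + 3(1−p) = −7p + 3.
Setting these equal: 7p − 8 = −7p + 3 ⇒ 14p = 11 ⇒ p = 11/14, and the value is (7)·(11/14) − 8 = -5/2.
For General C: with q = P(1), equating I's and III's payoffs gives 3q − 4 = −11q + 3 ⇒ q = 1/2.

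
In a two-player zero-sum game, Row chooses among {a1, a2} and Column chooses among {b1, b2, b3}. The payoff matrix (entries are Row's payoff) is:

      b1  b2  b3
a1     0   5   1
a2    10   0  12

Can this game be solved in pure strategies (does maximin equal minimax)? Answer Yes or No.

No

Row minima: a1 → 0, a2 → 0; maximin = 0.
Column maxima: b1 → 10, b2 → 5, b3 → 12; minimax = 5.
0 ≠ 5, so no pure-strategy equilibrium exists.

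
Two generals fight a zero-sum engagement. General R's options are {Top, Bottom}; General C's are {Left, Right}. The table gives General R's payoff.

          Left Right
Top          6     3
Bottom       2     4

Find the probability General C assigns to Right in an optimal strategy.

Row minima: Top → 3, Bottom → 2; maximin = 3.
Column maxima: Left → 6, Right → 4; minimax = 4.
3 ≠ 4, so there is no saddle point; optimal play is mixed.
Let General R play Top with probability p. Expected payoff against Left: 6p + 2(1−p) = 4p + 2; against Right: 3p + 4(1−p) = −p + 4.
Setting these equal: 4p + 2 = −p + 4 ⇒ 5p = 2 ⇒ p = 2/5, and the value is (4)·(2/5) + 2 = 18/5.
For General C: with q = P(Left), equating Top's and Bottom's payoffs gives 3q + 3 = −2q + 4 ⇒ q = 1/5.

4/5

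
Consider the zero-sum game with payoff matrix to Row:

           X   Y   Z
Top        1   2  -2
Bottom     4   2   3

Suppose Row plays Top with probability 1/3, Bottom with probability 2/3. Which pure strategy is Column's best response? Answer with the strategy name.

Z

If Column plays X, Row's expected payoff is (1/3)·1 + (2/3)·4 = 3.
If Column plays Y, Row's expected payoff is (1/3)·2 + (2/3)·2 = 2.
If Column plays Z, Row's expected payoff is (1/3)·(-2) + (2/3)·3 = 4/3.
Column minimizes Row's payoff; the smallest is 4/3, so the best response is Z.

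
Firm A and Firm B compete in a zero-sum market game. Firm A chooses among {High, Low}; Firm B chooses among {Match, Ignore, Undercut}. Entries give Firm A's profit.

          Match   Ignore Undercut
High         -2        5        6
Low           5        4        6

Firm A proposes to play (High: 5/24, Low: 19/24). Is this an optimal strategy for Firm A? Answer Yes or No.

No

Against Match this mix gives (5/24)·(-2) + (19/24)·5 = 85/24.
Against Ignore this mix gives (5/24)·5 + (19/24)·4 = 101/24.
Against Undercut this mix gives (5/24)·6 + (19/24)·6 = 6.
Firm B will play Match, holding Firm A to 85/24. Shifting weight toward the row that does better against Match would raise this floor (the equalizing mix achieves 33/8 against both Match and Ignore), so the proposed strategy is not optimal.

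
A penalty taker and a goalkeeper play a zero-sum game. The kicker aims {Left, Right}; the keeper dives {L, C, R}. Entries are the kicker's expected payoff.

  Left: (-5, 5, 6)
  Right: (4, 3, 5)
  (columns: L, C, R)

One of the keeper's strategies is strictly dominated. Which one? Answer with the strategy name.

R

L holds the kicker's payoff strictly below R in every row: -5 < 6, 4 < 5.
So R is strictly dominated for the keeper.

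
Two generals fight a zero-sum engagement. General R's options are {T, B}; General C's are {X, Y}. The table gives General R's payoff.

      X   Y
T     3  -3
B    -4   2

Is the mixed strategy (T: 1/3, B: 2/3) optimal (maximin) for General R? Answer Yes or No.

No

Against X this mix gives (1/3)·3 + (2/3)·(-4) = -5/3.
Against Y this mix gives (1/3)·(-3) + (2/3)·2 = 1/3.
General C will play X, holding General R to -5/3. Shifting weight toward the row that does better against X would raise this floor (the equalizing mix achieves -1/2 against both X and Y), so the proposed strategy is not optimal.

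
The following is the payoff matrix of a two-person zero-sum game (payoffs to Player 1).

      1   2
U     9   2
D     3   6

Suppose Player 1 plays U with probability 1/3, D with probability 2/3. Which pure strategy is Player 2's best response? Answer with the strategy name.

If Player 2 plays 1, Player 1's expected payoff is (1/3)·9 + (2/3)·3 = 5.
If Player 2 plays 2, Player 1's expected payoff is (1/3)·2 + (2/3)·6 = 14/3.
Player 2 minimizes Player 1's payoff; the smallest is 14/3, so the best response is 2.

2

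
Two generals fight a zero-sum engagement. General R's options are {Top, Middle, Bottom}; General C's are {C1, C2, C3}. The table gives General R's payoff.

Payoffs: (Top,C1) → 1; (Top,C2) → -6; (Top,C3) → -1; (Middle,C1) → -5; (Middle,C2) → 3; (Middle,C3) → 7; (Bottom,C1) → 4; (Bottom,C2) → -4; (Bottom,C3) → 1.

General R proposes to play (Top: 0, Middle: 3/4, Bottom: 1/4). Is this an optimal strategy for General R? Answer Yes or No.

Against C1 this mix gives (3/4)·(-5) + (1/4)·4 = -11/4.
Against C2 this mix gives (3/4)·3 + (1/4)·(-4) = 5/4.
Against C3 this mix gives (3/4)·7 + (1/4)·1 = 11/2.
General C will play C1, holding General R to -11/4. Shifting weight toward the row that does better against C1 would raise this floor (the equalizing mix achieves -1/2 against both C1 and C2), so the proposed strategy is not optimal.

No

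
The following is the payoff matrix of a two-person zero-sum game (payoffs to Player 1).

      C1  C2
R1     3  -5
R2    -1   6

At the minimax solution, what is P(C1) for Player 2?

Row minima: R1 → -5, R2 → -1; maximin = -1.
Column maxima: C1 → 3, C2 → 6; minimax = 3.
-1 ≠ 3, so there is no saddle point; optimal play is mixed.
Let Player 1 play R1 with probability p. Expected payoff against C1: 3p + (-1)(1−p) = 4p − 1; against C2: (-5)p + 6(1−p) = −11p + 6.
Setting these equal: 4p − 1 = −11p + 6 ⇒ 15p = 7 ⇒ p = 7/15, and the value is (4)·(7/15) − 1 = 13/15.
For Player 2: with q = P(C1), equating R1's and R2's payoffs gives 8q − 5 = −7q + 6 ⇒ q = 11/15.

11/15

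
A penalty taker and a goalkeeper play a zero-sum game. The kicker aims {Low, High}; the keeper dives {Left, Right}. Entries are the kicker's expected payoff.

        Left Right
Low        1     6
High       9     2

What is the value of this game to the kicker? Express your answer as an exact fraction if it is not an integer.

13/3

Row minima: Low → 1, High → 2; maximin = 2.
Column maxima: Left → 9, Right → 6; minimax = 6.
2 ≠ 6, so there is no saddle point; optimal play is mixed.
Let the kicker play Low with probability p. Expected payoff against Left: 1p + 9(1−p) = −8p + 9; against Right: 6p + 2(1−p) = 4p + 2.
Setting these equal: −8p + 9 = 4p + 2 ⇒ −12p = -7 ⇒ p = 7/12, and the value is (-8)·(7/12) + 9 = 13/3.
For the keeper: with q = P(Left), equating Low's and High's payoffs gives −5q + 6 = 7q + 2 ⇒ q = 1/3.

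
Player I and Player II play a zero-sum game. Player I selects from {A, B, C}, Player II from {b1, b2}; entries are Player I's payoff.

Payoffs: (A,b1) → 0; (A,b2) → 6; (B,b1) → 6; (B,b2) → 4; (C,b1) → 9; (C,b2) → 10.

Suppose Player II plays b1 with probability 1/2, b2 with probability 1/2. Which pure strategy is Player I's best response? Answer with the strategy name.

Expected payoff of A: (1/2)·0 + (1/2)·6 = 3.
Expected payoff of B: (1/2)·6 + (1/2)·4 = 5.
Expected payoff of C: (1/2)·9 + (1/2)·10 = 19/2.
The largest is 19/2, so Player I's best response is C.

C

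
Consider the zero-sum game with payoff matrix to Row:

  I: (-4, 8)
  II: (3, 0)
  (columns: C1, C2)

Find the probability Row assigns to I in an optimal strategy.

Row minima: I → -4, II → 0; maximin = 0.
Column maxima: C1 → 3, C2 → 8; minimax = 3.
0 ≠ 3, so there is no saddle point; optimal play is mixed.
Let Row play I with probability p. Expected payoff against C1: (-4)p + 3(1−p) = −7p + 3; against C2: 8p + 0(1−p) = 8p.
Setting these equal: −7p + 3 = 8p ⇒ −15p = -3 ⇒ p = 1/5, and the value is (-7)·(1/5) + 3 = 8/5.
For Column: with q = P(C1), equating I's and II's payoffs gives −12q + 8 = 3q ⇒ q = 8/15.

1/5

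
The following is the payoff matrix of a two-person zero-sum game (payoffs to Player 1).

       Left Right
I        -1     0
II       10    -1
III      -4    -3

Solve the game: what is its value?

Row minima: I → -1, II → -1, III → -4; maximin = -1.
Column maxima: Left → 10, Right → 0; minimax = 0.
-1 ≠ 0, so there is no saddle point; optimal play is mixed.
III is strictly dominated by I, so Player 1 never plays it.
On the remaining 2×2 (I, II vs Left, Right):
Let Player 1 play I with probability p. Expected payoff against Left: (-1)p + 10(1−p) = −11p + 10; against Right: 0p + (-1)(1−p) = p − 1.
Setting these equal: −11p + 10 = p − 1 ⇒ −12p = -11 ⇒ p = 11/12, and the value is (-11)·(11/12) + 10 = -1/12.
For Player 2: with q = P(Left), equating I's and II's payoffs gives −q = 11q − 1 ⇒ q = 1/12.

-1/12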